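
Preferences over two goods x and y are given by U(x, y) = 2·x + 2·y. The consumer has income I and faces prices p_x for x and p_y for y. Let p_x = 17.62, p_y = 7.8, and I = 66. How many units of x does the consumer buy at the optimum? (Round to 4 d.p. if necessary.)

x* = 0

Linear utility — the consumer picks whichever good has higher MU/price: 2/17.62 = 0.1135 vs 2/7.8 = 0.2564.
y gives more utility per dollar, so spend all income on y: y* = I/p_y, x* = 0.
Numerically: x* = 0, y* = 8.4615.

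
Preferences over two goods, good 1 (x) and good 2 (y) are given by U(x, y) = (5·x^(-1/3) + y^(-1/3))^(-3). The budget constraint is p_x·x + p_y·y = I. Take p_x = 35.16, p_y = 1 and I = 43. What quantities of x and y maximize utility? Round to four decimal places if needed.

MU_x ∝ 5·x^(-4/3), MU_y ∝ y^(-4/3), so MRS = 5·(y/x)^(4/3) = p_x/p_y.
Hence y/x = ((1/5)·p_x/p_y)^(1/(4/3)), i.e. raised to the 0.75 power.
Substitute y = (y/x)·x into the budget: x* = I/(p_x + p_y·(y/x)).
Numerically y/x = 4.318264, so x* = 43/(35.16 + 1·4.318264) = 1.0892 and y* = 4.318264·1.0892 = 4.7035.

x* = 1.0892, y* = 4.7035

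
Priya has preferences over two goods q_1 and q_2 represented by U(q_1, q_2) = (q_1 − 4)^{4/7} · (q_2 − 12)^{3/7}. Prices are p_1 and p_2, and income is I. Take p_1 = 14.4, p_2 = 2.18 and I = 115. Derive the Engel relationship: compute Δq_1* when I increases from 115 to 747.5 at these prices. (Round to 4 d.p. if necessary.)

Let q_1' = q_1−4, q_2' = q_2−12. MRS = (4/3)·q_2'/q_1' = p_1/p_2.
Substituting into the budget: q_1* = 4 + 4/7·(I − 4·p_1 − 12·p_2)/p_1, and q_2* = 12 + 3/7·(…)/p_2.
Discretionary income = 115 − 4·14.4 − 12·2.18 = 31.24; q_1* = 4 + 4/7·31.24/14.4 = 5.2397.
At I' = 747.5: q_1* = 30.3389. Change: 30.3389 − 5.2397 = 25.0992.

Δq_1* = 25.0992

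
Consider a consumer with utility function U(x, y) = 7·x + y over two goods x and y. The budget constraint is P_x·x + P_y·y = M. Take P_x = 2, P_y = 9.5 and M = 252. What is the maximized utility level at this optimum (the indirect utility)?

Perfect substitutes: compare marginal utility per dollar. 7/P_x vs 1/P_y → 3.5 vs 0.1053.
x gives more utility per dollar, so spend all income on x: x* = M/P_x, y* = 0.
Numerically: x* = 126, y* = 0.
Utility at the optimum: U(126, 0) = 882.

V = 882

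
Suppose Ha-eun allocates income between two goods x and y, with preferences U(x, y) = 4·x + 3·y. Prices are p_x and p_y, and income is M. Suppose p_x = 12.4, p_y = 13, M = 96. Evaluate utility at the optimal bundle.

Linear utility — the consumer picks whichever good has higher MU/price: 4/12.4 = 0.3226 vs 3/13 = 0.2308.
x gives more utility per dollar, so spend all income on x: x* = M/p_x, y* = 0.
Numerically: x* = 7.7419, y* = 0.
Utility at the optimum: U(7.7419, 0) = 30.9677.

V = 30.9677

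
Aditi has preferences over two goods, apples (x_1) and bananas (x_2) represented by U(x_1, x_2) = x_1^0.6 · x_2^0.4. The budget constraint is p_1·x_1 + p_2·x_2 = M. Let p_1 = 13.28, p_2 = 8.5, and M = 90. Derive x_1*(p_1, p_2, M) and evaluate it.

The MRS is (3/2)·x_2/x_1. Set MRS = p_1/p_2.
Rearranging, p_2·x_2 = (2/3)·p_1·x_1. Substituting into the budget gives p_1·x_1·(1 + (2/3)) = M.
Demand: x_1*(p_1,p_2,M) = 0.6·M/p_1 and x_2* = 0.4·M/p_2.
At p_1=13.28, p_2=8.5, M=90: x_1* = 0.6·90/13.28 = 4.0663.

x_1* = 4.0663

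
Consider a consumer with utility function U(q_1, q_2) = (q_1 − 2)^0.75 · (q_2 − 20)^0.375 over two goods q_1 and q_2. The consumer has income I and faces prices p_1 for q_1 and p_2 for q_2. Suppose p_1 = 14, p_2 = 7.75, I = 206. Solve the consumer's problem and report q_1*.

Let q_1' = q_1−2, q_2' = q_2−20. MRS = 2·q_2'/q_1' = p_1/p_2.
After buying the subsistence bundle (2, 20), a share 2/3 of the remaining income goes to q_1: q_1* = 2 + 2/3·(I − 2p_1 − 20p_2)/p_1.
Discretionary income = 206 − 2·14 − 20·7.75 = 23; q_1* = 2 + 2/3·23/14 = 3.0952.

q_1* = 3.0952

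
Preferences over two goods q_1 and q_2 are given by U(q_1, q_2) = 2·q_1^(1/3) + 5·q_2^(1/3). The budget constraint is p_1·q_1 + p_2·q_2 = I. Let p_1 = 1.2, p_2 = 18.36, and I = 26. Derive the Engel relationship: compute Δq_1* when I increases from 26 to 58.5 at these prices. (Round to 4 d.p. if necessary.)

With the ratio pinned down, the budget gives q_1* = I/(p_1 + p_2·(q_2/q_1)) and q_2* = (q_2/q_1)·q_1*.
Numerically q_2/q_1 = 0.06605, so q_1* = 26/(1.2 + 18.36·0.06605) = 10.7764.
At I' = 58.5: q_1* = 24.2469. Change: 24.2469 − 10.7764 = 13.4705.

Δq_1* = 13.4705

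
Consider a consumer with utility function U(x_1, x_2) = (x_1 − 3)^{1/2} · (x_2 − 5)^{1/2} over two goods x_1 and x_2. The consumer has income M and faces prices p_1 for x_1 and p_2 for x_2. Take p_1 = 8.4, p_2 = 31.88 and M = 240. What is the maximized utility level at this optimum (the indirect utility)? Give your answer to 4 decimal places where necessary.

MRS = (x_2−5)/(x_1−3). Tangency with p_1/p_2 gives x_2−5 = (p_1/p_2)·(x_1−3).
Substituting into the budget: x_1* = 3 + 0.5·(M − 3·p_1 − 5·p_2)/p_1, and x_2* = 5 + 0.5·(…)/p_2.
Discretionary income = 240 − 3·8.4 − 5·31.88 = 55.4; x_1* = 3 + 0.5·55.4/8.4 = 6.2976; x_2* = 5 + 0.5·55.4/31.88 = 5.8689.
Utility at the optimum: U(6.2976, 5.8689) = 1.6927.

V = 1.6927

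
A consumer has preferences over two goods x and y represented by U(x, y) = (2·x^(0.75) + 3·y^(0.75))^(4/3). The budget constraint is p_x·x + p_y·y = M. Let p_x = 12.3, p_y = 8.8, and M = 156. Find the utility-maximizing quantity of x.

x* = 0.8556

With the ratio pinned down, the budget gives x* = M/(p_x + p_y·(y/x)) and y* = (y/x)·x*.
Numerically y/x = 19.322121, so x* = 156/(12.3 + 8.8·19.322121) = 0.8556.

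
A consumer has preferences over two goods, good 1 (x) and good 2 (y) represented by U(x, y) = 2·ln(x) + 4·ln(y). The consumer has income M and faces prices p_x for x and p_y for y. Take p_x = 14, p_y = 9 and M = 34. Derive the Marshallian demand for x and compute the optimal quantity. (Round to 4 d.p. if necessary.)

MU_x/MU_y = (2·y)/(4·x); tangency sets this equal to p_x/p_y.
So 2·p_y·y = 4·p_x·x; combined with the budget, a share 1/3 of income goes to x.
Demand: x*(p_x,p_y,M) = 1/3·M/p_x and y* = 2/3·M/p_y.
At p_x=14, p_y=9, M=34: x* = 1/3·34/14 = 0.8095.

x* = 0.8095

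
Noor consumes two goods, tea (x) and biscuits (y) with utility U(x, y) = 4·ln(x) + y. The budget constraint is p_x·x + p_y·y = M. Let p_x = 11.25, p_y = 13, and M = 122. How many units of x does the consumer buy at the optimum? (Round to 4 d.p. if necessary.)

x* = 4.6222

So x*(p_x,p_y) = 4·p_y/p_x, independent of income; and y* = (M − 4·p_y)/p_y.
At the given prices: x* = 4·13/11.25 = 4.6222.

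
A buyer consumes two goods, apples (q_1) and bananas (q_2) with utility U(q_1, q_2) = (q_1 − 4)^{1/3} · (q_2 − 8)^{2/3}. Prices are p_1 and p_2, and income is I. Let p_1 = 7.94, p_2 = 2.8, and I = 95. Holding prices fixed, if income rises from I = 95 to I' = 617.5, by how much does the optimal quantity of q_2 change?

Δq_2* = 124.4048

Let q_1' = q_1−4, q_2' = q_2−8. MRS = (1/2)·q_2'/q_1' = p_1/p_2.
Substituting into the budget: q_1* = 4 + 1/3·(I − 4·p_1 − 8·p_2)/p_1, and q_2* = 8 + 2/3·(…)/p_2.
Discretionary income = 95 − 4·7.94 − 8·2.8 = 40.84; q_2* = 8 + 2/3·40.84/2.8 = 17.7238.
At I' = 617.5: q_2* = 142.1286. Change: 142.1286 − 17.7238 = 124.4048.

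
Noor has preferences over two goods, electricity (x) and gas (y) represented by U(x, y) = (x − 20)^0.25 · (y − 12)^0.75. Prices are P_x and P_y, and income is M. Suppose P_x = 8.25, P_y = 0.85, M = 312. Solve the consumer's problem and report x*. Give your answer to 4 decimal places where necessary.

x* = 24.1455

Let x' = x−20, y' = y−12. MRS = (1/3)·y'/x' = P_x/P_y.
After buying the subsistence bundle (20, 12), a share 0.25 of the remaining income goes to x: x* = 20 + 0.25·(M − 20P_x − 12P_y)/P_x.
Discretionary income = 312 − 20·8.25 − 12·0.85 = 136.8; x* = 20 + 0.25·136.8/8.25 = 24.1455.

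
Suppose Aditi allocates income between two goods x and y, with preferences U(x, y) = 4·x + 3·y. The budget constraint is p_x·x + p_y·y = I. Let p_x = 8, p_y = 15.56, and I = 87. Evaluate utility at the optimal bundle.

Perfect substitutes: compare marginal utility per dollar. 4/p_x vs 3/p_y → 0.5 vs 0.1928.
x gives more utility per dollar, so spend all income on x: x* = I/p_x, y* = 0.
Numerically: x* = 10.875, y* = 0.
Utility at the optimum: U(10.875, 0) = 43.5.

V = 43.5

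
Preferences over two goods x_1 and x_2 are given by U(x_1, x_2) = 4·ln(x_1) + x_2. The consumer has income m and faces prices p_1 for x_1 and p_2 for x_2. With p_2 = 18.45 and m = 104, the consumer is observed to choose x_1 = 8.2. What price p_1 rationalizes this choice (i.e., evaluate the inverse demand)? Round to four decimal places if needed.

Set MRS = p_1/p_2: (4/x_1)/1 = p_1/p_2.
So x_1*(p_1,p_2) = 4·p_2/p_1, independent of income; and x_2* = (m − 4·p_2)/p_2.
Set x_1* = 8.2 in the demand function and solve for p_1: p_1 = 9.

p_1 = 9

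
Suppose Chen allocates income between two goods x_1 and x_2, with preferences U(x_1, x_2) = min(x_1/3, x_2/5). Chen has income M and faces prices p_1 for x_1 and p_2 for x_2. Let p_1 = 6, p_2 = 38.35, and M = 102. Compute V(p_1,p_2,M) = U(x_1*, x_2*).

With perfect complements, no substitution: consume in ratio x_1:x_2 = 3:5.
Budget: p_1·x_1 + p_2·(5/3)·x_1 = M, so (3·p_1 + 5·p_2)·x_1 = 3·M.
Demand: x_1*(p_1,p_2,M) = 3·M/(3·p_1 + 5·p_2), x_2* = 5·M/(3·p_1 + 5·p_2).
Here 3·6 + 5·38.35 = 209.75, giving x_1* = 1.4589 and x_2* = 2.4315.
Utility at the optimum: U(1.4589, 2.4315) = 0.4863.

V = 0.4863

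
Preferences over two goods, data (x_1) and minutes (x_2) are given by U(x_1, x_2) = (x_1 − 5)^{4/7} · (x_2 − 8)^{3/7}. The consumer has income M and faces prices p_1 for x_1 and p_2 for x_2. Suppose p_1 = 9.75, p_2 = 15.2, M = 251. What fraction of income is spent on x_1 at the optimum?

share on x_1 = 0.3778

This is Cobb-Douglas in (x_1−5, x_2−8): tangency gives 4/7·p_2·(x_2−8) = 3/7·p_1·(x_1−5).
Substituting into the budget: x_1* = 5 + 4/7·(M − 5·p_1 − 8·p_2)/p_1, and x_2* = 8 + 3/7·(…)/p_2.
Discretionary income = 251 − 5·9.75 − 8·15.2 = 80.65; x_1* = 5 + 4/7·80.65/9.75 = 9.7267; x_2* = 8 + 3/7·80.65/15.2 = 10.274.
Expenditure on x_1: 9.75·9.7267 = 94.8357; share = 0.3778.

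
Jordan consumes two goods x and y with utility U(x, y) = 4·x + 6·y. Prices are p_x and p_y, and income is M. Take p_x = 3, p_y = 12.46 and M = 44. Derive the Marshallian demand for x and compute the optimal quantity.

x* = 14.6667

Perfect substitutes: compare marginal utility per dollar. 4/p_x vs 6/p_y → 1.3333 vs 0.4815.
x gives more utility per dollar, so spend all income on x: x* = M/p_x, y* = 0.
Numerically: x* = 14.6667, y* = 0.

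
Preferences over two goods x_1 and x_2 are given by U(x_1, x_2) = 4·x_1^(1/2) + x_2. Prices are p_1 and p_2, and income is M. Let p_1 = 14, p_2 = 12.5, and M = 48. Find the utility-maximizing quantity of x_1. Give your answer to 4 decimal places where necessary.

x_1* = 3.1888

Solve: √x_1 = 2·p_2/p_1, so x_1*(p_1,p_2) = (2·p_2/p_1)², and x_2* = (M − p_1·x_1*)/p_2.
Plugging in: x_1* = (2·12.5/14)² = 3.1888.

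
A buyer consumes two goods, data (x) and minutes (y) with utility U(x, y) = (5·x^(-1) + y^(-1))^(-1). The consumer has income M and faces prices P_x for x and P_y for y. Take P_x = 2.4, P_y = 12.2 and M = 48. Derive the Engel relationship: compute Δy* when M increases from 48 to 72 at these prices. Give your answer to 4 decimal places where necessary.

From the CES first-order condition, 5·(y/x)^(2) = P_x/P_y.
Solve for the ratio: y/x = [(1/5)·P_x/P_y]^(0.5).
With the ratio pinned down, the budget gives x* = M/(P_x + P_y·(y/x)) and y* = (y/x)·x*.
Numerically y/x = 0.198354, so x* = 48/(2.4 + 12.2·0.198354) = 9.9587 and y* = 0.198354·9.9587 = 1.9753.
At M' = 72: y* = 2.963. Change: 2.963 − 1.9753 = 0.9877.

Δy* = 0.9877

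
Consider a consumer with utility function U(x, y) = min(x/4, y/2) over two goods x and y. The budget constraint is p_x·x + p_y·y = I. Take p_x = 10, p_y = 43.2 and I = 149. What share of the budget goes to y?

share on y = 0.6835

With perfect complements, no substitution: consume in ratio x:y = 4:2.
Budget: p_x·x + p_y·(1/2)·x = I, so (4·p_x + 2·p_y)·x = 4·I.
Demand: x*(p_x,p_y,I) = 4·I/(4·p_x + 2·p_y), y* = 2·I/(4·p_x + 2·p_y).
Here 4·10 + 2·43.2 = 126.4, giving x* = 4.7152 and y* = 2.3576.
Expenditure on y: 43.2·2.3576 = 101.8481; share = 0.6835.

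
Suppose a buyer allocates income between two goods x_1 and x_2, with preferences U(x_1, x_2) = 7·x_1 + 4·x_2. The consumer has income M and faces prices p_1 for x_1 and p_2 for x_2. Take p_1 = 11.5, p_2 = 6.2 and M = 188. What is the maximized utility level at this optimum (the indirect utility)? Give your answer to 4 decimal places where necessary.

V = 121.2903

Perfect substitutes: compare marginal utility per dollar. 7/p_1 vs 4/p_2 → 0.6087 vs 0.6452.
x_2 gives more utility per dollar, so spend all income on x_2: x_2* = M/p_2, x_1* = 0.
Numerically: x_1* = 0, x_2* = 30.3226.
Utility at the optimum: U(0, 30.3226) = 121.2903.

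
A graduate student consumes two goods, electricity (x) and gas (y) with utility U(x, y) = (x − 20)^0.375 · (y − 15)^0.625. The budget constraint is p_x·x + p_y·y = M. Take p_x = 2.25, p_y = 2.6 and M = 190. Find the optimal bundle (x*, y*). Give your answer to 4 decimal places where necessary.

x* = 37.6667, y* = 40.4808

This is Cobb-Douglas in (x−20, y−15): tangency gives 0.375·p_y·(y−15) = 0.625·p_x·(x−20).
After buying the subsistence bundle (20, 15), a share 0.375 of the remaining income goes to x: x* = 20 + 0.375·(M − 20p_x − 15p_y)/p_x.
Discretionary income = 190 − 20·2.25 − 15·2.6 = 106; x* = 20 + 0.375·106/2.25 = 37.6667; y* = 15 + 0.625·106/2.6 = 40.4808.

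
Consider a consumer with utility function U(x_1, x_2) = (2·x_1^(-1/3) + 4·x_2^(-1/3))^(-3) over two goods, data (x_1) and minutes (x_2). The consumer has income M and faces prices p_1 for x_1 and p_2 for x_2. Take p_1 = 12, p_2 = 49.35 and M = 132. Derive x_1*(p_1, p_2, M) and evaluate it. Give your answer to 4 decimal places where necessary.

From the CES first-order condition, (1/2)·(x_2/x_1)^(4/3) = p_1/p_2.
Solve for the ratio: x_2/x_1 = [2·p_1/p_2]^(0.75).
With the ratio pinned down, the budget gives x_1* = M/(p_1 + p_2·(x_2/x_1)) and x_2* = (x_2/x_1)·x_1*.
Numerically x_2/x_1 = 0.582362, so x_1* = 132/(12 + 49.35·0.582362) = 3.2401.

x_1* = 3.2401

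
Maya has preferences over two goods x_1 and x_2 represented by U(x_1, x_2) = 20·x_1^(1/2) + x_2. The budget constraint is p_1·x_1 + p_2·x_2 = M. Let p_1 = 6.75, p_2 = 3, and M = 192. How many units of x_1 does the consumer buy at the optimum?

Utility is quasi-linear in x_2; the FOC for x_1 is 10/√x_1 = p_1/p_2.
Thus x_1* = (10·p_2/p_1)² — independent of M — with the rest of income spent on x_2.
Plugging in: x_1* = (10·3/6.75)² = 19.7531.

x_1* = 19.7531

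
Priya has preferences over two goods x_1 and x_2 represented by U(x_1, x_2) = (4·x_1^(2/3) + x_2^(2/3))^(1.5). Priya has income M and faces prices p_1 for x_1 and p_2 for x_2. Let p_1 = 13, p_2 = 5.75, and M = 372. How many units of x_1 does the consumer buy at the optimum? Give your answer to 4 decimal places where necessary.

x_1* = 26.499

MRS = MU_x_1/MU_x_2 = 4·(x_2/x_1)^(1/3). Set equal to p_1/p_2.
Hence x_2/x_1 = ((1/4)·p_1/p_2)^(1/(1/3)), i.e. raised to the 3 power.
Substitute x_2 = (x_2/x_1)·x_1 into the budget: x_1* = M/(p_1 + p_2·(x_2/x_1)).
Numerically x_2/x_1 = 0.18057, so x_1* = 372/(13 + 5.75·0.18057) = 26.499.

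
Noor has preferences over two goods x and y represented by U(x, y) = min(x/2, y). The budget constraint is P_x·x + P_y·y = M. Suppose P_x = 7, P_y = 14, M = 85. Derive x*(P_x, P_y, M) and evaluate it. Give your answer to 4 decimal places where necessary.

With perfect complements, no substitution: consume in ratio x:y = 2:1.
Budget: P_x·x + P_y·(1/2)·x = M, so (2·P_x + P_y)·x = 2·M.
Demand: x*(P_x,P_y,M) = 2·M/(2·P_x + P_y), y* = M/(2·P_x + P_y).
Here 2·7 + 14 = 28, giving x* = 6.0714.

x* = 6.0714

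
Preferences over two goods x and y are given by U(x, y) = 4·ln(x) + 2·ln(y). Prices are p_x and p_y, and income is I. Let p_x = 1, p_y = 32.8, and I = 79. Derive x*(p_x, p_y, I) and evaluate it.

x* = 52.6667

MU_x/MU_y = (4·y)/(2·x); tangency sets this equal to p_x/p_y.
So 4·p_y·y = 2·p_x·x; combined with the budget, a share 2/3 of income goes to x.
Demand: x*(p_x,p_y,I) = 2/3·I/p_x and y* = 1/3·I/p_y.
At p_x=1, p_y=32.8, I=79: x* = 2/3·79/1 = 52.6667.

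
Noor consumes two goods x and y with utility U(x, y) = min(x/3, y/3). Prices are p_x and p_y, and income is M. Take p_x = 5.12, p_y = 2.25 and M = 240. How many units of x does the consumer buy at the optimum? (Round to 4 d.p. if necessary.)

x* = 32.5645

With perfect complements, no substitution: consume in ratio x:y = 3:3.
Budget: p_x·x + p_y·x = M, so (3·p_x + 3·p_y)·x = 3·M.
Demand: x*(p_x,p_y,M) = 3·M/(3·p_x + 3·p_y), y* = 3·M/(3·p_x + 3·p_y).
Here 3·5.12 + 3·2.25 = 22.11, giving x* = 32.5645.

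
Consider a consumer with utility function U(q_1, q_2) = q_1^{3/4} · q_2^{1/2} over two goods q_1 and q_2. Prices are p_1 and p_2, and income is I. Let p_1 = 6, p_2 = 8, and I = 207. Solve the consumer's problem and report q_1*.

MU_q_1/MU_q_2 = (0.75·q_2)/(0.5·q_1); tangency sets this equal to p_1/p_2.
So 0.75·p_2·q_2 = 0.5·p_1·q_1; combined with the budget, a share 0.6 of income goes to q_1.
Demand: q_1*(p_1,p_2,I) = 0.6·I/p_1 and q_2* = 0.4·I/p_2.
At p_1=6, p_2=8, I=207: q_1* = 0.6·207/6 = 20.7.

q_1* = 20.7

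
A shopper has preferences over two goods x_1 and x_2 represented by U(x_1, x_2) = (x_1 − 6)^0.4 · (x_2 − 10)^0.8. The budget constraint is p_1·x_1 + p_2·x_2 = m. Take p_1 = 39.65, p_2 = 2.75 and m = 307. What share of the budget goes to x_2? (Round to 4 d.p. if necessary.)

This is Cobb-Douglas in (x_1−6, x_2−10): tangency gives 0.4·p_2·(x_2−10) = 0.8·p_1·(x_1−6).
After buying the subsistence bundle (6, 10), a share 1/3 of the remaining income goes to x_1: x_1* = 6 + 1/3·(m − 6p_1 − 10p_2)/p_1.
Discretionary income = 307 − 6·39.65 − 10·2.75 = 41.6; x_1* = 6 + 1/3·41.6/39.65 = 6.3497; x_2* = 10 + 2/3·41.6/2.75 = 20.0848.
Expenditure on x_2: 2.75·20.0848 = 55.2333; share = 0.1799.

share on x_2 = 0.1799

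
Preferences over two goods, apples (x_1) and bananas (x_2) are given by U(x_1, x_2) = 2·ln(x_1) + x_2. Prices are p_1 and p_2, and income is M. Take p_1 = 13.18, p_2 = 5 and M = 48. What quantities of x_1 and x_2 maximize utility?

x_1* = 0.7587, x_2* = 7.6

Set MRS = p_1/p_2: (2/x_1)/1 = p_1/p_2.
So x_1*(p_1,p_2) = 2·p_2/p_1, independent of income; and x_2* = (M − 2·p_2)/p_2.
At the given prices: x_1* = 2·5/13.18 = 0.7587, and x_2* = 7.6.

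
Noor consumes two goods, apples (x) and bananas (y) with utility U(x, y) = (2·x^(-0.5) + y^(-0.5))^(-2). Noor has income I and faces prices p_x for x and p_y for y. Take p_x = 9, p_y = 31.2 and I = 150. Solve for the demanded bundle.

x* = 8.532, y* = 2.3465

Numerically y/x = 0.275025, so x* = 150/(9 + 31.2·0.275025) = 8.532 and y* = 0.275025·8.532 = 2.3465.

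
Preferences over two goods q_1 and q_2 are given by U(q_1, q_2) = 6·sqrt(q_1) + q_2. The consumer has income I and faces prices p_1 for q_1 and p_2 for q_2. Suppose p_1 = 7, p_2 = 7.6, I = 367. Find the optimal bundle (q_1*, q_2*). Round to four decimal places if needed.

q_1* = 10.609, q_2* = 38.518

Set MRS = p_1/p_2: 3·q_1^(−1/2) = p_1/p_2.
Solve: √q_1 = 3·p_2/p_1, so q_1*(p_1,p_2) = (3·p_2/p_1)², and q_2* = (I − p_1·q_1*)/p_2.
Plugging in: q_1* = (3·7.6/7)² = 10.609, q_2* = 38.518.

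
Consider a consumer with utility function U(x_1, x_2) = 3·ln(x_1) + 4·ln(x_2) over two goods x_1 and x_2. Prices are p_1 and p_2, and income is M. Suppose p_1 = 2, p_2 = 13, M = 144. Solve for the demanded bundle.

MU_x_1/MU_x_2 = (3·x_2)/(4·x_1); tangency sets this equal to p_1/p_2.
Rearranging, p_2·x_2 = (4/3)·p_1·x_1. Substituting into the budget gives p_1·x_1·(1 + (4/3)) = M.
Demand: x_1*(p_1,p_2,M) = 3/7·M/p_1 and x_2* = 4/7·M/p_2.
At p_1=2, p_2=13, M=144: x_1* = 3/7·144/2 = 30.8571, x_2* = 6.3297.

x_1* = 30.8571, x_2* = 6.3297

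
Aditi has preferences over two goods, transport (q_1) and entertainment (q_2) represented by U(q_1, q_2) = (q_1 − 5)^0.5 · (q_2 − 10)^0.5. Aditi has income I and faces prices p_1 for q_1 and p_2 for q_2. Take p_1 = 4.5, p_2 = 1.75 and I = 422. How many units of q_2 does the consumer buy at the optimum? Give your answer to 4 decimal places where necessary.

q_2* = 119.1429

Let q_1' = q_1−5, q_2' = q_2−10. MRS = q_2'/q_1' = p_1/p_2.
Substituting into the budget: q_1* = 5 + 0.5·(I − 5·p_1 − 10·p_2)/p_1, and q_2* = 10 + 0.5·(…)/p_2.
Discretionary income = 422 − 5·4.5 − 10·1.75 = 382; q_2* = 10 + 0.5·382/1.75 = 119.1429.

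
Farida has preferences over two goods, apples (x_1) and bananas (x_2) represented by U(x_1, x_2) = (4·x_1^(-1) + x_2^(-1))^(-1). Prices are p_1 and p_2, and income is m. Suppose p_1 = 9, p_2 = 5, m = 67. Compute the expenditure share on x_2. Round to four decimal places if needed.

MU_x_1 ∝ 4·x_1^(-2), MU_x_2 ∝ x_2^(-2), so MRS = 4·(x_2/x_1)^(2) = p_1/p_2.
Hence x_2/x_1 = ((1/4)·p_1/p_2)^(1/(2)), i.e. raised to the 0.5 power.
Substitute x_2 = (x_2/x_1)·x_1 into the budget: x_1* = m/(p_1 + p_2·(x_2/x_1)).
Numerically x_2/x_1 = 0.67082, so x_1* = 67/(9 + 5·0.67082) = 5.4233 and x_2* = 0.67082·5.4233 = 3.6381.
Expenditure on x_2: 5·3.6381 = 18.1903; share = 0.2715.

share on x_2 = 0.2715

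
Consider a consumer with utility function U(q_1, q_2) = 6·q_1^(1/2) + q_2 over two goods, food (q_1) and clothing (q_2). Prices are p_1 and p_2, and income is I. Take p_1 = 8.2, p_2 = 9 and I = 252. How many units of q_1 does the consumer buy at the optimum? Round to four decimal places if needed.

Set MRS = p_1/p_2: 3·q_1^(−1/2) = p_1/p_2.
Thus q_1* = (3·p_2/p_1)² — independent of I — with the rest of income spent on q_2.
Plugging in: q_1* = (3·9/8.2)² = 10.8418.

q_1* = 10.8418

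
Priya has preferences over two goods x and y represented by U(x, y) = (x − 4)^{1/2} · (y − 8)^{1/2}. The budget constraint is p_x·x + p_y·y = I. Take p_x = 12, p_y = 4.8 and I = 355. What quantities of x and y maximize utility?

x* = 15.1917, y* = 35.9792

Substituting into the budget: x* = 4 + 0.5·(I − 4·p_x − 8·p_y)/p_x, and y* = 8 + 0.5·(…)/p_y.
Discretionary income = 355 − 4·12 − 8·4.8 = 268.6; x* = 4 + 0.5·268.6/12 = 15.1917; y* = 8 + 0.5·268.6/4.8 = 35.9792.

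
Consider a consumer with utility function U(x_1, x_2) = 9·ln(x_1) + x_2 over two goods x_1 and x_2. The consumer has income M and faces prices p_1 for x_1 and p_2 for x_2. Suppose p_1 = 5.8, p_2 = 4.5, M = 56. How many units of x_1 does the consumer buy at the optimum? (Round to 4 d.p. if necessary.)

Set MRS = p_1/p_2: (9/x_1)/1 = p_1/p_2.
So x_1*(p_1,p_2) = 9·p_2/p_1, independent of income; and x_2* = (M − 9·p_2)/p_2.
At the given prices: x_1* = 9·4.5/5.8 = 6.9828.

x_1* = 6.9828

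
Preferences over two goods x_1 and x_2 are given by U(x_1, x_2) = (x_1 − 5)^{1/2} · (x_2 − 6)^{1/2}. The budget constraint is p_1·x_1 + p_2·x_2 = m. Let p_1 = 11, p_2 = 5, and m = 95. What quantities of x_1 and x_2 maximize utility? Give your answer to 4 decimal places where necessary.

x_1* = 5.4545, x_2* = 7

Let x_1' = x_1−5, x_2' = x_2−6. MRS = x_2'/x_1' = p_1/p_2.
Substituting into the budget: x_1* = 5 + 0.5·(m − 5·p_1 − 6·p_2)/p_1, and x_2* = 6 + 0.5·(…)/p_2.
Discretionary income = 95 − 5·11 − 6·5 = 10; x_1* = 5 + 0.5·10/11 = 5.4545; x_2* = 6 + 0.5·10/5 = 7.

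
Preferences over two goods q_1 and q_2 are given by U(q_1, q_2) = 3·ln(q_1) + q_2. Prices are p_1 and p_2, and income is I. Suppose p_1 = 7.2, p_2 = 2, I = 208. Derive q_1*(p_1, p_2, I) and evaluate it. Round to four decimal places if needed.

Set MRS = p_1/p_2: (3/q_1)/1 = p_1/p_2.
So q_1*(p_1,p_2) = 3·p_2/p_1, independent of income; and q_2* = (I − 3·p_2)/p_2.
At the given prices: q_1* = 3·2/7.2 = 0.8333.

q_1* = 0.8333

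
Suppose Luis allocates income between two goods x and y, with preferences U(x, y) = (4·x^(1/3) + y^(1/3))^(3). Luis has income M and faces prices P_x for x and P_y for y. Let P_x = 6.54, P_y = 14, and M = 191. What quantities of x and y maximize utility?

MRS = MU_x/MU_y = 4·(y/x)^(2/3). Set equal to P_x/P_y.
Solve for the ratio: y/x = [(1/4)·P_x/P_y]^(1.5).
With the ratio pinned down, the budget gives x* = M/(P_x + P_y·(y/x)) and y* = (y/x)·x*.
Numerically y/x = 0.03991, so x* = 191/(6.54 + 14·0.03991) = 26.9062 and y* = 0.03991·26.9062 = 1.0738.

x* = 26.9062, y* = 1.0738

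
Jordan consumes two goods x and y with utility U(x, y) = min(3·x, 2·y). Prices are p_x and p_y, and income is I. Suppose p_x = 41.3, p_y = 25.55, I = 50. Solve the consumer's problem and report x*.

x* = 0.6279

With perfect complements, no substitution: consume in ratio x:y = 2:3.
Budget: p_x·x + p_y·(3/2)·x = I, so (2·p_x + 3·p_y)·x = 2·I.
Demand: x*(p_x,p_y,I) = 2·I/(2·p_x + 3·p_y), y* = 3·I/(2·p_x + 3·p_y).
Here 2·41.3 + 3·25.55 = 159.25, giving x* = 0.6279.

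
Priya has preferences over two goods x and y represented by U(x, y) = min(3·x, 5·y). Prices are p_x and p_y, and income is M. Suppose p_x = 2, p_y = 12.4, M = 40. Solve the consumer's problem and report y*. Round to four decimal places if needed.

Leontief preferences: the optimum is at the kink where x/5 = y/3, i.e. y = (3/5)·x.
Budget: p_x·x + p_y·(3/5)·x = M, so (5·p_x + 3·p_y)·x = 5·M.
Demand: x*(p_x,p_y,M) = 5·M/(5·p_x + 3·p_y), y* = 3·M/(5·p_x + 3·p_y).
Here 5·2 + 3·12.4 = 47.2, giving y* = 2.5424.

y* = 2.5424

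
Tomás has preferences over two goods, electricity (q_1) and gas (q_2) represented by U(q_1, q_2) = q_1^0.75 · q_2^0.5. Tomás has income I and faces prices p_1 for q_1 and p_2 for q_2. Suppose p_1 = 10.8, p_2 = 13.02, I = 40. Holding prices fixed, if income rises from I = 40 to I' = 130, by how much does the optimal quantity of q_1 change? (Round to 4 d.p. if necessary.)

MU_q_1/MU_q_2 = (0.75·q_2)/(0.5·q_1); tangency sets this equal to p_1/p_2.
So 0.75·p_2·q_2 = 0.5·p_1·q_1; combined with the budget, a share 0.6 of income goes to q_1.
Demand: q_1*(p_1,p_2,I) = 0.6·I/p_1 and q_2* = 0.4·I/p_2.
At p_1=10.8, p_2=13.02, I=40: q_1* = 0.6·40/10.8 = 2.2222.
At I' = 130: q_1* = 7.2222. Change: 7.2222 − 2.2222 = 5.

Δq_1* = 5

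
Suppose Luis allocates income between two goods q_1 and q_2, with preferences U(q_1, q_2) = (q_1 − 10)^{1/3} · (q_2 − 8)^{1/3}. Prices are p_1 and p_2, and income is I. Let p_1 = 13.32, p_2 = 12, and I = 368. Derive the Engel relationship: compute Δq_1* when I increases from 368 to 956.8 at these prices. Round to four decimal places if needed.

Δq_1* = 22.1021

Discretionary income = 368 − 10·13.32 − 8·12 = 138.8; q_1* = 10 + 0.5·138.8/13.32 = 15.2102.
At I' = 956.8: q_1* = 37.3123. Change: 37.3123 − 15.2102 = 22.1021.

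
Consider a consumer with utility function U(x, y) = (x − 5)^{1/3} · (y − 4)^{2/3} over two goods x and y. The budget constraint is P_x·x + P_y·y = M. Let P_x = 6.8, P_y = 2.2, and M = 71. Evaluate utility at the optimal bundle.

Let x' = x−5, y' = y−4. MRS = (1/2)·y'/x' = P_x/P_y.
Substituting into the budget: x* = 5 + 1/3·(M − 5·P_x − 4·P_y)/P_x, and y* = 4 + 2/3·(…)/P_y.
Discretionary income = 71 − 5·6.8 − 4·2.2 = 28.2; x* = 5 + 1/3·28.2/6.8 = 6.3824; y* = 4 + 2/3·28.2/2.2 = 12.5455.
Utility at the optimum: U(6.3824, 12.5455) = 4.6562.

V = 4.6562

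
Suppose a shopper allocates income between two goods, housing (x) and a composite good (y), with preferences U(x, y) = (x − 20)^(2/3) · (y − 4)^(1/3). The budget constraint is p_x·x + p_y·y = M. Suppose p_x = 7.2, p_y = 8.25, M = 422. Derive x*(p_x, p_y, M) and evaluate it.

Substituting into the budget: x* = 20 + 2/3·(M − 20·p_x − 4·p_y)/p_x, and y* = 4 + 1/3·(…)/p_y.
Discretionary income = 422 − 20·7.2 − 4·8.25 = 245; x* = 20 + 2/3·245/7.2 = 42.6852.

x* = 42.6852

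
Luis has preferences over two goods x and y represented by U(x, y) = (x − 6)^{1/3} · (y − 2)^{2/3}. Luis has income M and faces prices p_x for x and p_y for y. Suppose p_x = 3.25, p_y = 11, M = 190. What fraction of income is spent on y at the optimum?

This is Cobb-Douglas in (x−6, y−2): tangency gives 1/3·p_y·(y−2) = 2/3·p_x·(x−6).
Substituting into the budget: x* = 6 + 1/3·(M − 6·p_x − 2·p_y)/p_x, and y* = 2 + 2/3·(…)/p_y.
Discretionary income = 190 − 6·3.25 − 2·11 = 148.5; x* = 6 + 1/3·148.5/3.25 = 21.2308; y* = 2 + 2/3·148.5/11 = 11.
Expenditure on y: 11·11 = 121; share = 0.6368.

share on y = 0.6368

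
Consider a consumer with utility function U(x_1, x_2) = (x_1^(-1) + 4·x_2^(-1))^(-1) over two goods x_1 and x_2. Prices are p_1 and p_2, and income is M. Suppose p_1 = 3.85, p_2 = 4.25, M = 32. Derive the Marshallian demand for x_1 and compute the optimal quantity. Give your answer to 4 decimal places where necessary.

MRS = MU_x_1/MU_x_2 = (1/4)·(x_2/x_1)^(2). Set equal to p_1/p_2.
Hence x_2/x_1 = (4·p_1/p_2)^(1/(2)), i.e. raised to the 0.5 power.
With the ratio pinned down, the budget gives x_1* = M/(p_1 + p_2·(x_2/x_1)) and x_2* = (x_2/x_1)·x_1*.
Numerically x_2/x_1 = 1.903557, so x_1* = 32/(3.85 + 4.25·1.903557) = 2.68.

x_1* = 2.68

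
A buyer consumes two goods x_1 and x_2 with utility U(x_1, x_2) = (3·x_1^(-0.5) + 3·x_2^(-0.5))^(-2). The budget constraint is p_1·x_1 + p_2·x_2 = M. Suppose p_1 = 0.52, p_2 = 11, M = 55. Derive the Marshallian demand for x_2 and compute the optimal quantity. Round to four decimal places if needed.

From the CES first-order condition, (x_2/x_1)^(1.5) = p_1/p_2.
Hence x_2/x_1 = (p_1/p_2)^(1/(1.5)), i.e. raised to the 2/3 power.
With the ratio pinned down, the budget gives x_1* = M/(p_1 + p_2·(x_2/x_1)) and x_2* = (x_2/x_1)·x_1*.
Numerically x_2/x_1 = 0.13074, so x_1* = 55/(0.52 + 11·0.13074) = 28.0879 and x_2* = 0.13074·28.0879 = 3.6722.

x_2* = 3.6722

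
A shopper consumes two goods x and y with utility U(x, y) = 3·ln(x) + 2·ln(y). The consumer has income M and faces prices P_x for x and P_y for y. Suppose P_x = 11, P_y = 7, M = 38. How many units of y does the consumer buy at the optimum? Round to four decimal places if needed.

MU_x/MU_y = (3·y)/(2·x); tangency sets this equal to P_x/P_y.
Rearranging, P_y·y = (2/3)·P_x·x. Substituting into the budget gives P_x·x·(1 + (2/3)) = M.
Demand: x*(P_x,P_y,M) = 0.6·M/P_x and y* = 0.4·M/P_y.
At P_x=11, P_y=7, M=38: y* = 0.4·38/7 = 2.1714.

y* = 2.1714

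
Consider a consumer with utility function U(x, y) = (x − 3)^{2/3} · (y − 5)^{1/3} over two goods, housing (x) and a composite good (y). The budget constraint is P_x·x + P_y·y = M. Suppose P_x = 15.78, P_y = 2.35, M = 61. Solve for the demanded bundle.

After buying the subsistence bundle (3, 5), a share 2/3 of the remaining income goes to x: x* = 3 + 2/3·(M − 3P_x − 5P_y)/P_x.
Discretionary income = 61 − 3·15.78 − 5·2.35 = 1.91; x* = 3 + 2/3·1.91/15.78 = 3.0807; y* = 5 + 1/3·1.91/2.35 = 5.2709.

x* = 3.0807, y* = 5.2709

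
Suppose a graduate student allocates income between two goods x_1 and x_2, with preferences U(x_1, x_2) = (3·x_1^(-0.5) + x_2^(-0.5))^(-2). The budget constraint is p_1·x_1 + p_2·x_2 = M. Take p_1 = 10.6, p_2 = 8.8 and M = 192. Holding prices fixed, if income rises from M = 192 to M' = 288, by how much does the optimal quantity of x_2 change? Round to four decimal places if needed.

Δx_2* = 3.3951

Substitute x_2 = (x_2/x_1)·x_1 into the budget: x_1* = M/(p_1 + p_2·(x_2/x_1)).
Numerically x_2/x_1 = 0.544254, so x_1* = 192/(10.6 + 8.8·0.544254) = 12.4761 and x_2* = 0.544254·12.4761 = 6.7902.
At M' = 288: x_2* = 10.1852. Change: 10.1852 − 6.7902 = 3.3951.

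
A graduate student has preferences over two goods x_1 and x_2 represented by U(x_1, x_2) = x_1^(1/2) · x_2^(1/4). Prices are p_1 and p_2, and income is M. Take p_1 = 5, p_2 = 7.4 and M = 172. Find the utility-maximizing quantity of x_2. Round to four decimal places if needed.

x_2* = 7.7477

The MRS is 2·x_2/x_1. Set MRS = p_1/p_2.
Rearranging, p_2·x_2 = (1/2)·p_1·x_1. Substituting into the budget gives p_1·x_1·(1 + (1/2)) = M.
Demand: x_1*(p_1,p_2,M) = 2/3·M/p_1 and x_2* = 1/3·M/p_2.
At p_1=5, p_2=7.4, M=172: x_2* = 1/3·172/7.4 = 7.7477.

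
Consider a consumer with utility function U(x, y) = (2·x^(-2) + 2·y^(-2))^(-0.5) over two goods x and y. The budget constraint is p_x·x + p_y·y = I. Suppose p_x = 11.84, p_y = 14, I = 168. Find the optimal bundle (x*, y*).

x* = 6.6987, y* = 6.3348

Numerically y/x = 0.945674, so x* = 168/(11.84 + 14·0.945674) = 6.6987 and y* = 0.945674·6.6987 = 6.3348.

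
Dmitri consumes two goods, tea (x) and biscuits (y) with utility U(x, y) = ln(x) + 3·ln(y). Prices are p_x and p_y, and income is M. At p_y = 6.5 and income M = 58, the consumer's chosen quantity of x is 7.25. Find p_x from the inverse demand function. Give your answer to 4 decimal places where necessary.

Tangency: MRS = (1/3)·y/x = p_x/p_y.
So p_y·y = 3·p_x·x; combined with the budget, a share 0.25 of income goes to x.
Demand: x*(p_x,p_y,M) = 0.25·M/p_x and y* = 0.75·M/p_y.
Set x* = 7.25 in the demand function and solve for p_x: p_x = 2.

p_x = 2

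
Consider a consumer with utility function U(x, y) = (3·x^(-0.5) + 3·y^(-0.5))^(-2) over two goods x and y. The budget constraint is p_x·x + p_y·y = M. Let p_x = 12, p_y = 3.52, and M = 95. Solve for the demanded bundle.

MRS = MU_x/MU_y = (y/x)^(1.5). Set equal to p_x/p_y.
Solve for the ratio: y/x = [p_x/p_y]^(2/3).
Substitute y = (y/x)·x into the budget: x* = M/(p_x + p_y·(y/x)).
Numerically y/x = 2.265126, so x* = 95/(12 + 3.52·2.265126) = 4.7564 and y* = 2.265126·4.7564 = 10.7738.

x* = 4.7564, y* = 10.7738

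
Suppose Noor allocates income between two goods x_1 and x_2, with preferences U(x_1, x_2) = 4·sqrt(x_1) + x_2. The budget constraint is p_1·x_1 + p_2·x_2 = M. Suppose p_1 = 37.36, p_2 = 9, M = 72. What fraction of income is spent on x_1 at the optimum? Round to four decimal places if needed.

Utility is quasi-linear in x_2; the FOC for x_1 is 2/√x_1 = p_1/p_2.
Solve: √x_1 = 2·p_2/p_1, so x_1*(p_1,p_2) = (2·p_2/p_1)², and x_2* = (M − p_1·x_1*)/p_2.
Plugging in: x_1* = (2·9/37.36)² = 0.2321, x_2* = 7.0364.
Expenditure on x_1: 37.36·0.2321 = 8.6724; share = 0.1204.

share on x_1 = 0.1204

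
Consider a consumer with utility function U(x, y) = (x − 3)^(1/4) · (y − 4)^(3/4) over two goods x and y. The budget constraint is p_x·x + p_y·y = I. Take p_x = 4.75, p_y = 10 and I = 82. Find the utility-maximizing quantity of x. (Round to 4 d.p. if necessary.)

This is Cobb-Douglas in (x−3, y−4): tangency gives 0.25·p_y·(y−4) = 0.75·p_x·(x−3).
After buying the subsistence bundle (3, 4), a share 0.25 of the remaining income goes to x: x* = 3 + 0.25·(I − 3p_x − 4p_y)/p_x.
Discretionary income = 82 − 3·4.75 − 4·10 = 27.75; x* = 3 + 0.25·27.75/4.75 = 4.4605.

x* = 4.4605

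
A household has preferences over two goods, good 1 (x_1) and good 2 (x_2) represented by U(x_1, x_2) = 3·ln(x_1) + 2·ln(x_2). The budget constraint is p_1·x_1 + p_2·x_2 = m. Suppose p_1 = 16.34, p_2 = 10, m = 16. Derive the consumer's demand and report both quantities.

x_1* = 0.5875, x_2* = 0.64

MU_x_1/MU_x_2 = (3·x_2)/(2·x_1); tangency sets this equal to p_1/p_2.
So 3·p_2·x_2 = 2·p_1·x_1; combined with the budget, a share 0.6 of income goes to x_1.
Demand: x_1*(p_1,p_2,m) = 0.6·m/p_1 and x_2* = 0.4·m/p_2.
At p_1=16.34, p_2=10, m=16: x_1* = 0.6·16/16.34 = 0.5875, x_2* = 0.64.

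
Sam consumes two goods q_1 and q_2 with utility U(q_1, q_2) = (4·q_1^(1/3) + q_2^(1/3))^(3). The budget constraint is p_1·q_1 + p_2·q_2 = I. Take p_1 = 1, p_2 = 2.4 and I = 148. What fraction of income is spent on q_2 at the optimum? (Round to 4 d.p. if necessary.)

share on q_2 = 0.0747

MRS = MU_q_1/MU_q_2 = 4·(q_2/q_1)^(2/3). Set equal to p_1/p_2.
Hence q_2/q_1 = ((1/4)·p_1/p_2)^(1/(2/3)), i.e. raised to the 1.5 power.
Substitute q_2 = (q_2/q_1)·q_1 into the budget: q_1* = I/(p_1 + p_2·(q_2/q_1)).
Numerically q_2/q_1 = 0.03362, so q_1* = 148/(1 + 2.4·0.03362) = 136.9499 and q_2* = 0.03362·136.9499 = 4.6042.
Expenditure on q_2: 2.4·4.6042 = 11.0501; share = 0.0747.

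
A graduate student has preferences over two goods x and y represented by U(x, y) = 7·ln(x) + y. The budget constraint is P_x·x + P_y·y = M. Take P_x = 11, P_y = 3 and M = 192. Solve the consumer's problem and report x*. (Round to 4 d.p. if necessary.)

Set MRS = P_x/P_y: (7/x)/1 = P_x/P_y.
So x*(P_x,P_y) = 7·P_y/P_x, independent of income; and y* = (M − 7·P_y)/P_y.
At the given prices: x* = 7·3/11 = 1.9091.

x* = 1.9091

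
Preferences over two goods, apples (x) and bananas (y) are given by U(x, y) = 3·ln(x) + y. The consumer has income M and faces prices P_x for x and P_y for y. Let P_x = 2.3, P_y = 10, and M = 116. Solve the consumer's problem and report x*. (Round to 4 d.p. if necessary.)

MU_x = 3/x, MU_y = 1. Tangency: 3/x = P_x/P_y.
So x*(P_x,P_y) = 3·P_y/P_x, independent of income; and y* = (M − 3·P_y)/P_y.
At the given prices: x* = 3·10/2.3 = 13.0435.

x* = 13.0435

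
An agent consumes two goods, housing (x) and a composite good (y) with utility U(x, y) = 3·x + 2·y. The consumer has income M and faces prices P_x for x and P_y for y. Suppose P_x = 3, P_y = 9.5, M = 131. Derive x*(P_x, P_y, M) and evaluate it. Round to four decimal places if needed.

Numerically: x* = 43.6667, y* = 0.

x* = 43.6667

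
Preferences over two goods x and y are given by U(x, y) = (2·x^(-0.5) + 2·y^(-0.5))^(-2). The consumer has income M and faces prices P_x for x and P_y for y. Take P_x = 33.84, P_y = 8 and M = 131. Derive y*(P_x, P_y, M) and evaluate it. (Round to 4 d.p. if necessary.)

MU_x ∝ 2·x^(-1.5), MU_y ∝ 2·y^(-1.5), so MRS = (y/x)^(1.5) = P_x/P_y.
Hence y/x = (P_x/P_y)^(1/(1.5)), i.e. raised to the 2/3 power.
With the ratio pinned down, the budget gives x* = M/(P_x + P_y·(y/x)) and y* = (y/x)·x*.
Numerically y/x = 2.615533, so x* = 131/(33.84 + 8·2.615533) = 2.3921 and y* = 2.615533·2.3921 = 6.2565.

y* = 6.2565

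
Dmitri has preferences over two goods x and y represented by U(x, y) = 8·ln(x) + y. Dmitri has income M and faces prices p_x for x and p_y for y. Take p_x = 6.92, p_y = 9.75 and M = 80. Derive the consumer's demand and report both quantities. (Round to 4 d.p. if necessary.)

Set MRS = p_x/p_y: (8/x)/1 = p_x/p_y.
So x*(p_x,p_y) = 8·p_y/p_x, independent of income; and y* = (M − 8·p_y)/p_y.
At the given prices: x* = 8·9.75/6.92 = 11.2717, and y* = 0.2051.

x* = 11.2717, y* = 0.2051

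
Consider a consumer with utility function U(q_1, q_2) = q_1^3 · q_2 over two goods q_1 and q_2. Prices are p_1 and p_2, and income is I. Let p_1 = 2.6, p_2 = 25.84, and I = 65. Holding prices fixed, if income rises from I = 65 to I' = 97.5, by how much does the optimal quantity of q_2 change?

Δq_2* = 0.3144

MU_q_1/MU_q_2 = (3·q_2)/(q_1); tangency sets this equal to p_1/p_2.
Rearranging, p_2·q_2 = (1/3)·p_1·q_1. Substituting into the budget gives p_1·q_1·(1 + (1/3)) = I.
Demand: q_1*(p_1,p_2,I) = 0.75·I/p_1 and q_2* = 0.25·I/p_2.
At p_1=2.6, p_2=25.84, I=65: q_2* = 0.25·65/25.84 = 0.6289.
At I' = 97.5: q_2* = 0.9433. Change: 0.9433 − 0.6289 = 0.3144.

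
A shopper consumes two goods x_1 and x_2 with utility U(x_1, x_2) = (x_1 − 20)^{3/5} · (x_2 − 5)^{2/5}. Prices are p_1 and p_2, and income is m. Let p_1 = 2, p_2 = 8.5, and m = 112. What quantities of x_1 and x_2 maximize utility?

x_1* = 28.85, x_2* = 6.3882

Substituting into the budget: x_1* = 20 + 0.6·(m − 20·p_1 − 5·p_2)/p_1, and x_2* = 5 + 0.4·(…)/p_2.
Discretionary income = 112 − 20·2 − 5·8.5 = 29.5; x_1* = 20 + 0.6·29.5/2 = 28.85; x_2* = 5 + 0.4·29.5/8.5 = 6.3882.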